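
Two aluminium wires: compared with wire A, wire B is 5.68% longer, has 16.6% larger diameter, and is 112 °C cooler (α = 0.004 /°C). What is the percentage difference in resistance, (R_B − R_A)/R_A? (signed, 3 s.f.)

R ∝ ρL/d² with ρ ∝ (1+αΔT), so R_B/R_A = (1 + 5.68/100) × (1 + 16.6/100)⁻² × (1 − 0.004×112)
= 1.057 × 0.7355 × 0.552 = 0.4291
(R_B − R_A)/R_A = 0.4291 − 1 = -57.1%

-57.1%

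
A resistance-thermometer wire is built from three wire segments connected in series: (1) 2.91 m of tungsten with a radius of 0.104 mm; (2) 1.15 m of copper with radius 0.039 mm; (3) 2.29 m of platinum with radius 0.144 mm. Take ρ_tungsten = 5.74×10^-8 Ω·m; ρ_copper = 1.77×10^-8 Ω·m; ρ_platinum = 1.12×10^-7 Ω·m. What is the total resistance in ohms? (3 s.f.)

13.1 Ω

Seg 1: A = πr² = π(1.0400e-04 m)² = 3.398e-08 m²
R_1 = (5.74×10^-8)(2.91)/(3.398e-08) = 4.916 Ω
Seg 2: A = πr² = π(3.9000e-05 m)² = 4.778e-09 m²
R_2 = (1.77×10^-8)(1.15)/(4.778e-09) = 4.26 Ω
Seg 3: A = πr² = π(1.4400e-04 m)² = 6.514e-08 m²
R_3 = (1.12×10^-7)(2.29)/(6.514e-08) = 3.937 Ω
R_total = R_1 + R_2 + R_3 = 13.1 Ω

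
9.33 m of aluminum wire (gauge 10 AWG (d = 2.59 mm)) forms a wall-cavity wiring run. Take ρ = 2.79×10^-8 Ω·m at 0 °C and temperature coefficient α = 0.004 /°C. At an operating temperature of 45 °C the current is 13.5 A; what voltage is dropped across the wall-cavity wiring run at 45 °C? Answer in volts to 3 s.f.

A = π(2.59/2 mm)² = π(1.2950e-03 m)² = 5.269e-06 m²
R₍0₎ = ρL/A = (2.79×10^-8)(9.33)/(5.269e-06) = 0.04941 Ω
R₍45₎ = R₍0₎(1 + αΔT) = 0.04941 × (1 + 0.004×45) = 0.0583 Ω
V = IR = 13.5 × 0.0583 = 0.787 V

0.787 V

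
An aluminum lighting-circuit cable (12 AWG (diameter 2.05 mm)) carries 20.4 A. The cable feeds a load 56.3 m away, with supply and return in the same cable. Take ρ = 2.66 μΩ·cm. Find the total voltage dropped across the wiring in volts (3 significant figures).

ρ = 2.66 μΩ·cm = 2.66×10^-8 Ω·m
A = π(2.05/2 mm)² = π(1.0250e-03 m)² = 3.301e-06 m²
Total conductor length (both ways) L = 2 × 56.3 = 112.6 m
R = ρL/A = (2.66×10^-8)(112.6)/(3.301e-06) = 0.9074 Ω
V = IR = 20.4 × 0.9074 = 18.5 V

18.5 V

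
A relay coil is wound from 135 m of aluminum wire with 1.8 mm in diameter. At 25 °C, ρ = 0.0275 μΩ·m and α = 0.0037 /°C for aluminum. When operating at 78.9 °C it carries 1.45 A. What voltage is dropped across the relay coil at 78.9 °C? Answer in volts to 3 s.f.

ρ = 0.0275 μΩ·m = 2.75×10^-8 Ω·m
A = π(d/2)² = π(9.0000e-04 m)² = 2.545e-06 m²
R₍25₎ = ρL/A = (2.75×10^-8)(135)/(2.545e-06) = 1.459 Ω
R₍78.9₎ = R₍25₎(1 + αΔT) = 1.459 × (1 + 0.0037×53.9) = 1.75 Ω
V = IR = 1.45 × 1.75 = 2.54 V

2.54 V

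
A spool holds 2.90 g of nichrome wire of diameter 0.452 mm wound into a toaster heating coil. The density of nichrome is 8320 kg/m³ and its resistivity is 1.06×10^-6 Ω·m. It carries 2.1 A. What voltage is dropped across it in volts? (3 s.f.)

A = π(d/2)² = π(2.2600e-04 m)² = 1.6046e-07 m²
L = m/(density·A) = 0.0029/(8320×1.6046e-07) = 2.172 m
R = ρL/A = (1.06×10^-6)(2.172)/(1.6046e-07) = 14.35 Ω
V = IR = 2.1 × 14.35 = 30.1 V

30.1 V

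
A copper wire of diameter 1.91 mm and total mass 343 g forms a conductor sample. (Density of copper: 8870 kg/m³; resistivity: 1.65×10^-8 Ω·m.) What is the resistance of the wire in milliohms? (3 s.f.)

A = π(d/2)² = π(9.5500e-04 m)² = 2.8652e-06 m²
L = m/(density·A) = 0.343/(8870×2.8652e-06) = 13.5 m
R = ρL/A = (1.65×10^-8)(13.5)/(2.8652e-06) = 77.7 mΩ

77.7 mΩ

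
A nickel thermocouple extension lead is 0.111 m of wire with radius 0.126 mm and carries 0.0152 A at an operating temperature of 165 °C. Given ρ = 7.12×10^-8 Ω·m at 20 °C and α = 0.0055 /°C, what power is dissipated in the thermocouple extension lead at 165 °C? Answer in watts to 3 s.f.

6.58×10^-5 W

A = πr² = π(1.2600e-04 m)² = 4.988e-08 m²
R₍20₎ = ρL/A = (7.12×10^-8)(0.111)/(4.988e-08) = 0.1585 Ω
R₍165₎ = R₍20₎(1 + αΔT) = 0.1585 × (1 + 0.0055×145) = 0.2848 Ω
P = I²R = (0.0152)² × 0.2848 = 6.58×10^-5 W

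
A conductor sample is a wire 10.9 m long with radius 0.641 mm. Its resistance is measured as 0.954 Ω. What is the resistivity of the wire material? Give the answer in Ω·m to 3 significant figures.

1.13×10^-7 Ω·m

A = πr² = π(6.4100e-04 m)² = 1.291e-06 m²
ρ = RA/L = (0.954)(1.291e-06)/(10.9) = 1.13×10^-7 Ω·m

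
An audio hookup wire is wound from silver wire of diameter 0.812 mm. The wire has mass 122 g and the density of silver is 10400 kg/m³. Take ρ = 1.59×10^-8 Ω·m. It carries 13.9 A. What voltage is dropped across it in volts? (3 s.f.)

9.67 V

A = π(d/2)² = π(4.0600e-04 m)² = 5.1785e-07 m²
L = m/(density·A) = 0.122/(10400×5.1785e-07) = 22.65 m
R = ρL/A = (1.59×10^-8)(22.65)/(5.1785e-07) = 0.6955 Ω
V = IR = 13.9 × 0.6955 = 9.67 V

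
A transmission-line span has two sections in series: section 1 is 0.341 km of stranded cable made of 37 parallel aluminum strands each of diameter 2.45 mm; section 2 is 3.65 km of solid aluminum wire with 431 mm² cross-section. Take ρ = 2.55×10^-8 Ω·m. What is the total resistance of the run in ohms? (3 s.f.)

Section 1: A_strand = π(1.2250e-03)² = 4.714e-06 m²; R₁ = ρL/(N·A_s) = (2.55×10^-8)(341)/(37×4.714e-06) = 0.04985 Ω
Section 2: A = 431 mm² = 4.310e-04 m²
R₂ = (2.55×10^-8)(3650)/(4.310e-04) = 0.216 Ω
R = R₁ + R₂ = 0.266 Ω

0.266 Ω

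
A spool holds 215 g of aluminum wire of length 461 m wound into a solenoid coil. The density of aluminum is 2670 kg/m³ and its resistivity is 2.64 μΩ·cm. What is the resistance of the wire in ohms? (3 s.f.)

69.7 Ω

ρ = 2.64 μΩ·cm = 2.64×10^-8 Ω·m
A = m/(density·L) = 0.215/(2670×461) = 1.7467e-07 m²
R = ρL/A = (2.64×10^-8)(461)/(1.7467e-07) = 69.7 Ω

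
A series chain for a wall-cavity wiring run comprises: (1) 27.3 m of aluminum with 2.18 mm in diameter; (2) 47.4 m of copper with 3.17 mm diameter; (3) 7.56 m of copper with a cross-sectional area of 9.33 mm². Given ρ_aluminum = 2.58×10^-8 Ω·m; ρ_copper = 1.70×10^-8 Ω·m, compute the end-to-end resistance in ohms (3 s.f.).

0.305 Ω

Seg 1: A = π(d/2)² = π(1.0900e-03 m)² = 3.733e-06 m²
R_1 = (2.58×10^-8)(27.3)/(3.733e-06) = 0.1887 Ω
Seg 2: A = π(d/2)² = π(1.5850e-03 m)² = 7.892e-06 m²
R_2 = (1.70×10^-8)(47.4)/(7.892e-06) = 0.1021 Ω
Seg 3: A = 9.33 mm² = 9.330e-06 m²
R_3 = (1.70×10^-8)(7.56)/(9.330e-06) = 0.01377 Ω
R_total = R_1 + R_2 + R_3 = 0.305 Ω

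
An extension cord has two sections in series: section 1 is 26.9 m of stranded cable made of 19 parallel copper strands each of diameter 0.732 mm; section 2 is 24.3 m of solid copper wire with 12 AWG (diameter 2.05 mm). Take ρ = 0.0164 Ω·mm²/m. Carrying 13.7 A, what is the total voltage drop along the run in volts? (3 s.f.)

ρ = 0.0164 Ω·mm²/m = 1.64×10^-8 Ω·m
Section 1: A_strand = π(3.6600e-04)² = 4.208e-07 m²; R₁ = ρL/(N·A_s) = (1.64×10^-8)(26.9)/(19×4.208e-07) = 0.05517 Ω
Section 2: A = π(2.05/2 mm)² = π(1.0250e-03 m)² = 3.301e-06 m²
R₂ = (1.64×10^-8)(24.3)/(3.301e-06) = 0.1207 Ω
R = R₁ + R₂ = 0.1759 Ω
V = IR = 13.7 × 0.1759 = 2.41 V

2.41 V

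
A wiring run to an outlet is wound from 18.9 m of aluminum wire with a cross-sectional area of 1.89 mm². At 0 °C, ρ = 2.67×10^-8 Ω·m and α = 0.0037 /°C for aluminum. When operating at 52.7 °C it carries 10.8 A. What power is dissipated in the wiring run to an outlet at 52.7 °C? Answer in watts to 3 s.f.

37.2 W

A = 1.89 mm² = 1.890e-06 m²
R₍0₎ = ρL/A = (2.67×10^-8)(18.9)/(1.890e-06) = 0.267 Ω
R₍52.7₎ = R₍0₎(1 + αΔT) = 0.267 × (1 + 0.0037×52.7) = 0.3191 Ω
P = I²R = (10.8)² × 0.3191 = 37.2 W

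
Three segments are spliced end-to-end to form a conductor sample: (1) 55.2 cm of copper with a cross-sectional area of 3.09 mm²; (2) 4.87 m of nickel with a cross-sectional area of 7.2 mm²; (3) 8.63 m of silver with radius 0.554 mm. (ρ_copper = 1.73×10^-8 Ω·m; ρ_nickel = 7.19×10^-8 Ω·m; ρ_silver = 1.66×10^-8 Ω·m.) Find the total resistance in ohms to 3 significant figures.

0.200 Ω

Seg 1: A = 3.09 mm² = 3.090e-06 m²
R_1 = (1.73×10^-8)(0.552)/(3.090e-06) = 0.00309 Ω
Seg 2: A = 7.2 mm² = 7.200e-06 m²
R_2 = (7.19×10^-8)(4.87)/(7.200e-06) = 0.04863 Ω
Seg 3: A = πr² = π(5.5400e-04 m)² = 9.642e-07 m²
R_3 = (1.66×10^-8)(8.63)/(9.642e-07) = 0.1486 Ω
R_total = R_1 + R_2 + R_3 = 0.200 Ω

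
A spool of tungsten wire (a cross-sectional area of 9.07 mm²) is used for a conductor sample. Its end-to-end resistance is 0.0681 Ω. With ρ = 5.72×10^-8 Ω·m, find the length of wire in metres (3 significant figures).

A = 9.07 mm² = 9.070e-06 m²
L = RA/ρ = (0.0681)(9.070e-06)/(5.72×10^-8) = 10.8 m

10.8 m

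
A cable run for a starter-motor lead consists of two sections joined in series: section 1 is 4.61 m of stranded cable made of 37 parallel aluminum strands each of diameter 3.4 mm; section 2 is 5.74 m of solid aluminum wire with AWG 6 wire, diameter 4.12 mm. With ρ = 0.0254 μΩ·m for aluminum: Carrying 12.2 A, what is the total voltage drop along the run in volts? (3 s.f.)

ρ = 0.0254 μΩ·m = 2.54×10^-8 Ω·m
Section 1: A_strand = π(1.7000e-03)² = 9.079e-06 m²; R₁ = ρL/(N·A_s) = (2.54×10^-8)(4.61)/(37×9.079e-06) = 3.486×10^-4 Ω
Section 2: A = π(4.12/2 mm)² = π(2.0600e-03 m)² = 1.333e-05 m²
R₂ = (2.54×10^-8)(5.74)/(1.333e-05) = 0.01094 Ω
R = R₁ + R₂ = 0.01128 Ω
V = IR = 12.2 × 0.01128 = 0.138 V

0.138 V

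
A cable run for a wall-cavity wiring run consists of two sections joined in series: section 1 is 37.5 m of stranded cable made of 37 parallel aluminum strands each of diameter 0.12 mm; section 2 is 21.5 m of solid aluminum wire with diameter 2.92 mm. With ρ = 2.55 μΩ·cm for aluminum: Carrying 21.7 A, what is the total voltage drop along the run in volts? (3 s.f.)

51.4 V

ρ = 2.55 μΩ·cm = 2.55×10^-8 Ω·m
Section 1: A_strand = π(6.0000e-05)² = 1.131e-08 m²; R₁ = ρL/(N·A_s) = (2.55×10^-8)(37.5)/(37×1.131e-08) = 2.285 Ω
Section 2: A = π(d/2)² = π(1.4600e-03 m)² = 6.697e-06 m²
R₂ = (2.55×10^-8)(21.5)/(6.697e-06) = 0.08187 Ω
R = R₁ + R₂ = 2.367 Ω
V = IR = 21.7 × 2.367 = 51.4 V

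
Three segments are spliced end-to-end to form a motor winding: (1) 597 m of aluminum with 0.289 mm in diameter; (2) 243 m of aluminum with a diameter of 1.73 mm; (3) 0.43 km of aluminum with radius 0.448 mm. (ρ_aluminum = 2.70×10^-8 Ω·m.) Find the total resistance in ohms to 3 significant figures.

267 Ω

Seg 1: A = π(d/2)² = π(1.4450e-04 m)² = 6.560e-08 m²
R_1 = (2.70×10^-8)(597)/(6.560e-08) = 245.7 Ω
Seg 2: A = π(d/2)² = π(8.6500e-04 m)² = 2.351e-06 m²
R_2 = (2.70×10^-8)(243)/(2.351e-06) = 2.791 Ω
Seg 3: A = πr² = π(4.4800e-04 m)² = 6.305e-07 m²
R_3 = (2.70×10^-8)(430)/(6.305e-07) = 18.41 Ω
R_total = R_1 + R_2 + R_3 = 267 Ω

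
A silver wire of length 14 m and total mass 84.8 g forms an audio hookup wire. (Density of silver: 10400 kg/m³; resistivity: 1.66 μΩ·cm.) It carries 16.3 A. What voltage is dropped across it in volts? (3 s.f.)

6.50 V

ρ = 1.66 μΩ·cm = 1.66×10^-8 Ω·m
A = m/(density·L) = 0.0848/(10400×14) = 5.8242e-07 m²
R = ρL/A = (1.66×10^-8)(14)/(5.8242e-07) = 0.399 Ω
V = IR = 16.3 × 0.399 = 6.50 V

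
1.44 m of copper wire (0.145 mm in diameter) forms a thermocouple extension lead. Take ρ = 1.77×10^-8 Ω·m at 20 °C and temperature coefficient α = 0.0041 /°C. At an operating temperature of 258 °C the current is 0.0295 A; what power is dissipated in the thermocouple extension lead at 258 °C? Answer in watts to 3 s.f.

A = π(d/2)² = π(7.2500e-05 m)² = 1.651e-08 m²
R₍20₎ = ρL/A = (1.77×10^-8)(1.44)/(1.651e-08) = 1.544 Ω
R₍258₎ = R₍20₎(1 + αΔT) = 1.544 × (1 + 0.0041×238) = 3.05 Ω
P = I²R = (0.0295)² × 3.05 = 0.00265 W

0.00265 W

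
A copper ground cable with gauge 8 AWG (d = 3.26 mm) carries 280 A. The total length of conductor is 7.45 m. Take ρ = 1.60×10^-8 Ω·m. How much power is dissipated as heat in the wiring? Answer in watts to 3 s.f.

A = π(3.26/2 mm)² = π(1.6300e-03 m)² = 8.347e-06 m²
R = ρL/A = (1.60×10^-8)(7.45)/(8.347e-06) = 0.01428 Ω
P = I²R = (280)² × 0.01428 = 1120 W

1120 W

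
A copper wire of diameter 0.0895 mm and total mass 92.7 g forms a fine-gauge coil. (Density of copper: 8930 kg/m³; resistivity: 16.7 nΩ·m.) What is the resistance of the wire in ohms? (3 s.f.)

4380 Ω

ρ = 16.7 nΩ·m = 1.67×10^-8 Ω·m
A = π(d/2)² = π(4.4750e-05 m)² = 6.2912e-09 m²
L = m/(density·A) = 0.0927/(8930×6.2912e-09) = 1650 m
R = ρL/A = (1.67×10^-8)(1650)/(6.2912e-09) = 4380 Ω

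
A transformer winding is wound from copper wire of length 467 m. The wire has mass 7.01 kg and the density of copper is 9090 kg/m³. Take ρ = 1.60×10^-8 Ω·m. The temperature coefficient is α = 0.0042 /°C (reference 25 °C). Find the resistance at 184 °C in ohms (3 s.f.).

7.55 Ω

A = m/(density·L) = 7.01/(9090×467) = 1.6513e-06 m²
R = ρL/A = (1.60×10^-8)(467)/(1.6513e-06) = 4.525 Ω
R(184 °C) = 4.525 × (1 + 0.0042×159) = 7.55 Ω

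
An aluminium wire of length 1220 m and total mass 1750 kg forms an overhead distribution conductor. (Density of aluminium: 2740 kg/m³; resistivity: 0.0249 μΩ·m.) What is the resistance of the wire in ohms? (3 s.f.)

ρ = 0.0249 μΩ·m = 2.49×10^-8 Ω·m
A = m/(density·L) = 1750/(2740×1220) = 5.2351e-04 m²
R = ρL/A = (2.49×10^-8)(1220)/(5.2351e-04) = 0.0580 Ω

0.0580 Ω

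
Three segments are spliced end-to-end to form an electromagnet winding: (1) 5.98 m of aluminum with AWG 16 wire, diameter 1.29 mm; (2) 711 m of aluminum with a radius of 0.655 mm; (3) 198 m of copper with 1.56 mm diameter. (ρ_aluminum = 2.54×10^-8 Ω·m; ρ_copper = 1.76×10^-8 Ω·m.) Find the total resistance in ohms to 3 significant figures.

Seg 1: A = π(1.29/2 mm)² = π(6.4500e-04 m)² = 1.307e-06 m²
R_1 = (2.54×10^-8)(5.98)/(1.307e-06) = 0.1162 Ω
Seg 2: A = πr² = π(6.5500e-04 m)² = 1.348e-06 m²
R_2 = (2.54×10^-8)(711)/(1.348e-06) = 13.4 Ω
Seg 3: A = π(d/2)² = π(7.8000e-04 m)² = 1.911e-06 m²
R_3 = (1.76×10^-8)(198)/(1.911e-06) = 1.823 Ω
R_total = R_1 + R_2 + R_3 = 15.3 Ω

15.3 Ω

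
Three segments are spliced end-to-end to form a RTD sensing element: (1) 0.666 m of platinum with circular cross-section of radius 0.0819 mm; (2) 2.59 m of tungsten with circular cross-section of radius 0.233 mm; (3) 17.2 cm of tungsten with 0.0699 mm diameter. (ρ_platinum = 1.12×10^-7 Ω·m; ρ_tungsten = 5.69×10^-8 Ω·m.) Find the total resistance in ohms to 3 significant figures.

Seg 1: A = πr² = π(8.1900e-05 m)² = 2.107e-08 m²
R_1 = (1.12×10^-7)(0.666)/(2.107e-08) = 3.54 Ω
Seg 2: A = πr² = π(2.3300e-04 m)² = 1.706e-07 m²
R_2 = (5.69×10^-8)(2.59)/(1.706e-07) = 0.8641 Ω
Seg 3: A = π(d/2)² = π(3.4950e-05 m)² = 3.837e-09 m²
R_3 = (5.69×10^-8)(0.172)/(3.837e-09) = 2.55 Ω
R_total = R_1 + R_2 + R_3 = 6.95 Ω

6.95 Ω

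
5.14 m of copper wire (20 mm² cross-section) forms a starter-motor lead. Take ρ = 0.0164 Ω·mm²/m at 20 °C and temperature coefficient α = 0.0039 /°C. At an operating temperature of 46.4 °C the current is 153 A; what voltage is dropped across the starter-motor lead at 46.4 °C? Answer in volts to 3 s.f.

ρ = 0.0164 Ω·mm²/m = 1.64×10^-8 Ω·m
A = 20 mm² = 2.000e-05 m²
R₍20₎ = ρL/A = (1.64×10^-8)(5.14)/(2.000e-05) = 0.004215 Ω
R₍46.4₎ = R₍20₎(1 + αΔT) = 0.004215 × (1 + 0.0039×26.4) = 0.004649 Ω
V = IR = 153 × 0.004649 = 0.711 V

0.711 V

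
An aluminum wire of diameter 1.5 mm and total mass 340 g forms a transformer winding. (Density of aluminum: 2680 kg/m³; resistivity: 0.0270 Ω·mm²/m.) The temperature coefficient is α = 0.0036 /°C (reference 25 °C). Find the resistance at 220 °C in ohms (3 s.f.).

ρ = 0.0270 Ω·mm²/m = 2.70×10^-8 Ω·m
A = π(d/2)² = π(7.5000e-04 m)² = 1.7671e-06 m²
L = m/(density·A) = 0.34/(2680×1.7671e-06) = 71.79 m
R = ρL/A = (2.70×10^-8)(71.79)/(1.7671e-06) = 1.097 Ω
R(220 °C) = 1.097 × (1 + 0.0036×195) = 1.87 Ω

1.87 Ω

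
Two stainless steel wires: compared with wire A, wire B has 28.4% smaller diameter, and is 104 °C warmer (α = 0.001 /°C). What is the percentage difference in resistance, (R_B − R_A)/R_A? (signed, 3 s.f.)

115%

R ∝ ρL/d² with ρ ∝ (1+αΔT), so R_B/R_A = (1 − 28.4/100)⁻² × (1 + 0.001×104)
= 1.951 × 1.104 = 2.154
(R_B − R_A)/R_A = 2.154 − 1 = 115%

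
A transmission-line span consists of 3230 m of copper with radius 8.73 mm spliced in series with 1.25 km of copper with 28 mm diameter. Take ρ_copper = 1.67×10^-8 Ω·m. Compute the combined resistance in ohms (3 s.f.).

0.259 Ω

Segment 1: A = πr² = π(8.7300e-03 m)² = 2.394e-04 m²
R₁ = ρL/A = (1.67×10^-8)(3230)/(2.394e-04) = 0.2253 Ω
Segment 2: A = π(d/2)² = π(1.4000e-02 m)² = 6.158e-04 m²
R₂ = (1.67×10^-8)(1250)/(6.158e-04) = 0.0339 Ω
R = R₁ + R₂ = 0.259 Ω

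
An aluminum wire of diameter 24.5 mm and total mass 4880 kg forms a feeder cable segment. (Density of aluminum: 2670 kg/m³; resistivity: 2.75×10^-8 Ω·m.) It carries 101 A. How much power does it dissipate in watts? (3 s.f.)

2310 W

A = π(d/2)² = π(1.2250e-02 m)² = 4.7144e-04 m²
L = m/(density·A) = 4880/(2670×4.7144e-04) = 3877 m
R = ρL/A = (2.75×10^-8)(3877)/(4.7144e-04) = 0.2262 Ω
P = I²R = (101)² × 0.2262 = 2310 W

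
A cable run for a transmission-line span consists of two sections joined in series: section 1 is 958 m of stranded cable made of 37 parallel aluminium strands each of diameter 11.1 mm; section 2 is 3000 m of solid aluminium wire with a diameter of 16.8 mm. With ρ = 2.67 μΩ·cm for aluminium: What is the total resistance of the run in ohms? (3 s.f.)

ρ = 2.67 μΩ·cm = 2.67×10^-8 Ω·m
Section 1: A_strand = π(5.5500e-03)² = 9.677e-05 m²; R₁ = ρL/(N·A_s) = (2.67×10^-8)(958)/(37×9.677e-05) = 0.007144 Ω
Section 2: A = π(d/2)² = π(8.4000e-03 m)² = 2.217e-04 m²
R₂ = (2.67×10^-8)(3000)/(2.217e-04) = 0.3613 Ω
R = R₁ + R₂ = 0.368 Ω

0.368 Ω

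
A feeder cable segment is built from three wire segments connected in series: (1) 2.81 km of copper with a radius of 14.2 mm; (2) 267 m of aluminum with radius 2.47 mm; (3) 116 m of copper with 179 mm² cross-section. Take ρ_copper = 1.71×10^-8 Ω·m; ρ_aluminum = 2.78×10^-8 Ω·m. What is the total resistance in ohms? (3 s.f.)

Seg 1: A = πr² = π(1.4200e-02 m)² = 6.335e-04 m²
R_1 = (1.71×10^-8)(2810)/(6.335e-04) = 0.07585 Ω
Seg 2: A = πr² = π(2.4700e-03 m)² = 1.917e-05 m²
R_2 = (2.78×10^-8)(267)/(1.917e-05) = 0.3873 Ω
Seg 3: A = 179 mm² = 1.790e-04 m²
R_3 = (1.71×10^-8)(116)/(1.790e-04) = 0.01108 Ω
R_total = R_1 + R_2 + R_3 = 0.474 Ω

0.474 Ω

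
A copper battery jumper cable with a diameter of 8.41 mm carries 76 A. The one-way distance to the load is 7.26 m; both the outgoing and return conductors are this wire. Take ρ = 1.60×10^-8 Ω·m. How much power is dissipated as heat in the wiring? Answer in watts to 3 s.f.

24.2 W

A = π(d/2)² = π(4.2050e-03 m)² = 5.555e-05 m²
Total conductor length (both ways) L = 2 × 7.26 = 14.52 m
R = ρL/A = (1.60×10^-8)(14.52)/(5.555e-05) = 0.004182 Ω
P = I²R = (76)² × 0.004182 = 24.2 W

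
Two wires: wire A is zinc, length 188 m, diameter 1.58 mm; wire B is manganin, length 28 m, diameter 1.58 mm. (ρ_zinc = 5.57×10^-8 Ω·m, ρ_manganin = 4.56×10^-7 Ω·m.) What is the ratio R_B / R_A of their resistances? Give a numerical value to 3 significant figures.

R ∝ ρL/d², so R_B/R_A = (ρ_B/ρ_A) × (L_B/L_A)
= (4.56×10^-7/5.57×10^-8) × (28/188) = 1.22

1.22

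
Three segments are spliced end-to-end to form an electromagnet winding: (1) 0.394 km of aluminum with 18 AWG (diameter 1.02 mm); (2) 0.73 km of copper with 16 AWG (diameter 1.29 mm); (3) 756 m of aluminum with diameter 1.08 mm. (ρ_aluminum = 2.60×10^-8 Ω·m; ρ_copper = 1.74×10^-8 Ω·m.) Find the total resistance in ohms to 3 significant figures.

43.7 Ω

Seg 1: A = π(1.02/2 mm)² = π(5.1000e-04 m)² = 8.171e-07 m²
R_1 = (2.60×10^-8)(394)/(8.171e-07) = 12.54 Ω
Seg 2: A = π(1.29/2 mm)² = π(6.4500e-04 m)² = 1.307e-06 m²
R_2 = (1.74×10^-8)(730)/(1.307e-06) = 9.719 Ω
Seg 3: A = π(d/2)² = π(5.4000e-04 m)² = 9.161e-07 m²
R_3 = (2.60×10^-8)(756)/(9.161e-07) = 21.46 Ω
R_total = R_1 + R_2 + R_3 = 43.7 Ω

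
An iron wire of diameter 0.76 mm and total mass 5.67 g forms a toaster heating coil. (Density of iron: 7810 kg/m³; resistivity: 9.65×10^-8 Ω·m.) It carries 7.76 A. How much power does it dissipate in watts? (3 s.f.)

20.5 W

A = π(d/2)² = π(3.8000e-04 m)² = 4.5365e-07 m²
L = m/(density·A) = 0.00567/(7810×4.5365e-07) = 1.6 m
R = ρL/A = (9.65×10^-8)(1.6)/(4.5365e-07) = 0.3404 Ω
P = I²R = (7.76)² × 0.3404 = 20.5 W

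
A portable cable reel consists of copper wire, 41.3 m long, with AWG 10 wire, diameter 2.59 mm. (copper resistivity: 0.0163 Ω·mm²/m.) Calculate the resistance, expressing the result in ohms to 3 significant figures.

0.128 Ω

ρ = 0.0163 Ω·mm²/m = 1.63×10^-8 Ω·m
A = π(2.59/2 mm)² = π(1.2950e-03 m)² = 5.269e-06 m²
R = ρL/A = (1.63×10^-8)(41.3 m)/(5.269e-06 m²) = 0.128 Ω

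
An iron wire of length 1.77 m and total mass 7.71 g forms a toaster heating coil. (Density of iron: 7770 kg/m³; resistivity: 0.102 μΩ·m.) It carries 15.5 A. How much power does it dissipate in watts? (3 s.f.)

77.4 W

ρ = 0.102 μΩ·m = 1.02×10^-7 Ω·m
A = m/(density·L) = 0.00771/(7770×1.77) = 5.6061e-07 m²
R = ρL/A = (1.02×10^-7)(1.77)/(5.6061e-07) = 0.322 Ω
P = I²R = (15.5)² × 0.322 = 77.4 W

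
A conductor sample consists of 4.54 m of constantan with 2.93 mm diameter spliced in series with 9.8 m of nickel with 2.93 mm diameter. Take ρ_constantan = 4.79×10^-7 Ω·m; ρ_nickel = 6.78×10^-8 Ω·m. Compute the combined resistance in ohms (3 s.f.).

0.421 Ω

Segment 1: A = π(d/2)² = π(1.4650e-03 m)² = 6.743e-06 m²
R₁ = ρL/A = (4.79×10^-7)(4.54)/(6.743e-06) = 0.3225 Ω
R₂ = (6.78×10^-8)(9.8)/(6.743e-06) = 0.09854 Ω
R = R₁ + R₂ = 0.421 Ω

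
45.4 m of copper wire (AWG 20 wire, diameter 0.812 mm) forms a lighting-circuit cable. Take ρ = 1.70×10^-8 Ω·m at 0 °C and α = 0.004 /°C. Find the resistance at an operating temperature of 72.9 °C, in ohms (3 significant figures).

1.93 Ω

A = π(0.812/2 mm)² = π(4.0600e-04 m)² = 5.178e-07 m²
R₍0°C₎ = ρL/A = (1.70×10^-8)(45.4)/(5.178e-07) = 1.49 Ω
R = R₀(1 + αΔT) = 1.49(1 + 0.004×72.9) = 1.93 Ω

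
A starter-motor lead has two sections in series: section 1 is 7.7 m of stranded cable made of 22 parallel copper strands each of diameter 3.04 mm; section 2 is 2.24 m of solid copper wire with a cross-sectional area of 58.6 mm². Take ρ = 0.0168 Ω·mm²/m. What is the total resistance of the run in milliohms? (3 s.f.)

ρ = 0.0168 Ω·mm²/m = 1.68×10^-8 Ω·m
Section 1: A_strand = π(1.5200e-03)² = 7.258e-06 m²; R₁ = ρL/(N·A_s) = (1.68×10^-8)(7.7)/(22×7.258e-06) = 8.101×10^-4 Ω
Section 2: A = 58.6 mm² = 5.860e-05 m²
R₂ = (1.68×10^-8)(2.24)/(5.860e-05) = 6.422×10^-4 Ω
R = R₁ + R₂ = 1.45 mΩ

1.45 mΩ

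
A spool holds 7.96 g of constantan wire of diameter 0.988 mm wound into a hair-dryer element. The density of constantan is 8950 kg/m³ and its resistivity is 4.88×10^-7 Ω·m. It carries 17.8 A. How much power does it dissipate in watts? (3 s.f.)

234 W

A = π(d/2)² = π(4.9400e-04 m)² = 7.6666e-07 m²
L = m/(density·A) = 0.00796/(8950×7.6666e-07) = 1.16 m
R = ρL/A = (4.88×10^-7)(1.16)/(7.6666e-07) = 0.7384 Ω
P = I²R = (17.8)² × 0.7384 = 234 W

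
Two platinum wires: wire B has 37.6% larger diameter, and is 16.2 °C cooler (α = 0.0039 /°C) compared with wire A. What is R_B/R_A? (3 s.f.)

R ∝ ρL/d² with ρ ∝ (1+αΔT), so R_B/R_A = (1 + 37.6/100)⁻² × (1 − 0.0039×16.2)
= 0.5282 × 0.9368 = 0.495

0.495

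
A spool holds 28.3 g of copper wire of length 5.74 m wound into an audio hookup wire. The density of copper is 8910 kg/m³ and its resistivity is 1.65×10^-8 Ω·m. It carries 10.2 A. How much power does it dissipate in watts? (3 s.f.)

A = m/(density·L) = 0.0283/(8910×5.74) = 5.5335e-07 m²
R = ρL/A = (1.65×10^-8)(5.74)/(5.5335e-07) = 0.1712 Ω
P = I²R = (10.2)² × 0.1712 = 17.8 W

17.8 W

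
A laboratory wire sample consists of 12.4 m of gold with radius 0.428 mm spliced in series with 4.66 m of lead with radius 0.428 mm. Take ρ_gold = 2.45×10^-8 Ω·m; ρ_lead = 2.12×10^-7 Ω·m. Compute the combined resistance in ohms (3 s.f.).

2.24 Ω

Segment 1: A = πr² = π(4.2800e-04 m)² = 5.755e-07 m²
R₁ = ρL/A = (2.45×10^-8)(12.4)/(5.755e-07) = 0.5279 Ω
R₂ = (2.12×10^-7)(4.66)/(5.755e-07) = 1.717 Ω
R = R₁ + R₂ = 2.24 Ω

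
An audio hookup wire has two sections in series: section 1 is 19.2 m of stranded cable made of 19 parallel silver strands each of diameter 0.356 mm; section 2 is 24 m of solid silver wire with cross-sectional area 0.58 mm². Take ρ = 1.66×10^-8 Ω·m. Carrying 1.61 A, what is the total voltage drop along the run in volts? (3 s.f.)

Section 1: A_strand = π(1.7800e-04)² = 9.954e-08 m²; R₁ = ρL/(N·A_s) = (1.66×10^-8)(19.2)/(19×9.954e-08) = 0.1685 Ω
Section 2: A = 0.58 mm² = 5.800e-07 m²
R₂ = (1.66×10^-8)(24)/(5.800e-07) = 0.6869 Ω
R = R₁ + R₂ = 0.8554 Ω
V = IR = 1.61 × 0.8554 = 1.38 V

1.38 V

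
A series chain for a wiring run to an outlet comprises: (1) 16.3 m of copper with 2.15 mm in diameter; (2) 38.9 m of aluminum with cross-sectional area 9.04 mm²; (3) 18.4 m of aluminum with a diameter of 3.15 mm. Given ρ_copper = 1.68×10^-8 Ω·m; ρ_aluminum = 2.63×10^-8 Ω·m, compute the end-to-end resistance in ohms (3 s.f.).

Seg 1: A = π(d/2)² = π(1.0750e-03 m)² = 3.631e-06 m²
R_1 = (1.68×10^-8)(16.3)/(3.631e-06) = 0.07543 Ω
Seg 2: A = 9.04 mm² = 9.040e-06 m²
R_2 = (2.63×10^-8)(38.9)/(9.040e-06) = 0.1132 Ω
Seg 3: A = π(d/2)² = π(1.5750e-03 m)² = 7.793e-06 m²
R_3 = (2.63×10^-8)(18.4)/(7.793e-06) = 0.0621 Ω
R_total = R_1 + R_2 + R_3 = 0.251 Ω

0.251 Ω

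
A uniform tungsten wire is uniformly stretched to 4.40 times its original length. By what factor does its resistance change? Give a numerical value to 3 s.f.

Volume constant ⇒ A' = A/k with k = 4.4. R' = ρ(kL)/(A/k) = k²R.
Factor = 19.4

19.4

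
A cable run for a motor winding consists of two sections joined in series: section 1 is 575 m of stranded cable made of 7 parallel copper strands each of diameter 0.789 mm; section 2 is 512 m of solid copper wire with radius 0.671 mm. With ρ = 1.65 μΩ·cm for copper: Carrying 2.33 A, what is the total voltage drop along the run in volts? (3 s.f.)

ρ = 1.65 μΩ·cm = 1.65×10^-8 Ω·m
Section 1: A_strand = π(3.9450e-04)² = 4.889e-07 m²; R₁ = ρL/(N·A_s) = (1.65×10^-8)(575)/(7×4.889e-07) = 2.772 Ω
Section 2: A = πr² = π(6.7100e-04 m)² = 1.414e-06 m²
R₂ = (1.65×10^-8)(512)/(1.414e-06) = 5.973 Ω
R = R₁ + R₂ = 8.745 Ω
V = IR = 2.33 × 8.745 = 20.4 V

20.4 V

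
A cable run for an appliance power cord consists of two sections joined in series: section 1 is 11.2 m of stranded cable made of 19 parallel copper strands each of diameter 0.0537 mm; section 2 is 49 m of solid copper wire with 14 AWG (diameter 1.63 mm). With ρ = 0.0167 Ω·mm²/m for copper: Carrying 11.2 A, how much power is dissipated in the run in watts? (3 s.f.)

594 W

ρ = 0.0167 Ω·mm²/m = 1.67×10^-8 Ω·m
Section 1: A_strand = π(2.6850e-05)² = 2.265e-09 m²; R₁ = ρL/(N·A_s) = (1.67×10^-8)(11.2)/(19×2.265e-09) = 4.347 Ω
Section 2: A = π(1.63/2 mm)² = π(8.1500e-04 m)² = 2.087e-06 m²
R₂ = (1.67×10^-8)(49)/(2.087e-06) = 0.3921 Ω
R = R₁ + R₂ = 4.739 Ω
P = I²R = (11.2)² × 4.739 = 594 W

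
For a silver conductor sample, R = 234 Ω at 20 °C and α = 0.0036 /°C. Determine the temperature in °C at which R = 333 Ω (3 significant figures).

138 °C

R = R₀(1 + α(T − T₀)) ⇒ T = T₀ + (R/R₀ − 1)/α
T = 20 + (333/234 − 1)/0.0036 = 20 + (0.4231)/0.0036 = 138 °C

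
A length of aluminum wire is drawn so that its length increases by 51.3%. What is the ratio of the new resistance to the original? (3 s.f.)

k = 1 + 51.3/100 = 1.513; volume constant ⇒ A' = A/k, so R' = k²R.
Factor = 2.29

2.29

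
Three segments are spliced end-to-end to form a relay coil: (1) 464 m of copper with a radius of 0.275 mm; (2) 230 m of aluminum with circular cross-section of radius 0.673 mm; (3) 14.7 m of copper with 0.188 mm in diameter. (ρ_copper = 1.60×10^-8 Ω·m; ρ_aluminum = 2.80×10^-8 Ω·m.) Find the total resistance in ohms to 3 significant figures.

Seg 1: A = πr² = π(2.7500e-04 m)² = 2.376e-07 m²
R_1 = (1.60×10^-8)(464)/(2.376e-07) = 31.25 Ω
Seg 2: A = πr² = π(6.7300e-04 m)² = 1.423e-06 m²
R_2 = (2.80×10^-8)(230)/(1.423e-06) = 4.526 Ω
Seg 3: A = π(d/2)² = π(9.4000e-05 m)² = 2.776e-08 m²
R_3 = (1.60×10^-8)(14.7)/(2.776e-08) = 8.473 Ω
R_total = R_1 + R_2 + R_3 = 44.2 Ω

44.2 Ω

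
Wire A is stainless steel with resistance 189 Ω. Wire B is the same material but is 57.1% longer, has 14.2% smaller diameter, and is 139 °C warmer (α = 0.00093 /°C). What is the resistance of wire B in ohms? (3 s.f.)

R ∝ ρL/d² with ρ ∝ (1+αΔT), so R_B/R_A = (1 + 57.1/100) × (1 − 14.2/100)⁻² × (1 + 0.00093×139)
= 1.571 × 1.358 × 1.129 = 2.41
R_B = 2.41 × 189 = 455 Ω

455 Ω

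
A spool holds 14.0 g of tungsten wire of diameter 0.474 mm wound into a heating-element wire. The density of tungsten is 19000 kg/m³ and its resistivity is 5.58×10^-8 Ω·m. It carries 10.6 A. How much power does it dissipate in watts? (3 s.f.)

148 W

A = π(d/2)² = π(2.3700e-04 m)² = 1.7646e-07 m²
L = m/(density·A) = 0.014/(19000×1.7646e-07) = 4.176 m
R = ρL/A = (5.58×10^-8)(4.176)/(1.7646e-07) = 1.32 Ω
P = I²R = (10.6)² × 1.32 = 148 W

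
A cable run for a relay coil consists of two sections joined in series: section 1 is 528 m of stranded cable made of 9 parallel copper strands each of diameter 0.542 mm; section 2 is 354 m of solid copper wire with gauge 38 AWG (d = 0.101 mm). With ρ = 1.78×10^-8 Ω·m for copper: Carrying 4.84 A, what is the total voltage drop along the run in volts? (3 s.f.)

Section 1: A_strand = π(2.7100e-04)² = 2.307e-07 m²; R₁ = ρL/(N·A_s) = (1.78×10^-8)(528)/(9×2.307e-07) = 4.526 Ω
Section 2: A = π(0.101/2 mm)² = π(5.0500e-05 m)² = 8.012e-09 m²
R₂ = (1.78×10^-8)(354)/(8.012e-09) = 786.5 Ω
R = R₁ + R₂ = 791 Ω
V = IR = 4.84 × 791 = 3830 V

3830 V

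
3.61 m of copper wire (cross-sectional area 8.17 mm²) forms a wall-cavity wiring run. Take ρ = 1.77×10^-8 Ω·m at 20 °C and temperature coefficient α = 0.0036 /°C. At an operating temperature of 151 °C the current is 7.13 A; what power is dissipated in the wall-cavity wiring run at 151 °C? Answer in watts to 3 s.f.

0.585 W

A = 8.17 mm² = 8.170e-06 m²
R₍20₎ = ρL/A = (1.77×10^-8)(3.61)/(8.170e-06) = 0.007821 Ω
R₍151₎ = R₍20₎(1 + αΔT) = 0.007821 × (1 + 0.0036×131) = 0.01151 Ω
P = I²R = (7.13)² × 0.01151 = 0.585 W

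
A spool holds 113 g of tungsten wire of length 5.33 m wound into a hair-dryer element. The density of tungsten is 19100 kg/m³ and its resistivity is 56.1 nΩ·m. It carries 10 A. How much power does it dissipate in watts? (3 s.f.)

ρ = 56.1 nΩ·m = 5.61×10^-8 Ω·m
A = m/(density·L) = 0.113/(19100×5.33) = 1.1100e-06 m²
R = ρL/A = (5.61×10^-8)(5.33)/(1.1100e-06) = 0.2694 Ω
P = I²R = (10)² × 0.2694 = 26.9 W

26.9 W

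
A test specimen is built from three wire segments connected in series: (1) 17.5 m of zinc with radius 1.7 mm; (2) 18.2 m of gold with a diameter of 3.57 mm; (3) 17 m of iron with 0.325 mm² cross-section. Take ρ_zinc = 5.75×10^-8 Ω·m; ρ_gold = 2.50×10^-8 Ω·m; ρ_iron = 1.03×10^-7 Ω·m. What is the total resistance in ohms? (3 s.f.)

Seg 1: A = πr² = π(1.7000e-03 m)² = 9.079e-06 m²
R_1 = (5.75×10^-8)(17.5)/(9.079e-06) = 0.1108 Ω
Seg 2: A = π(d/2)² = π(1.7850e-03 m)² = 1.001e-05 m²
R_2 = (2.50×10^-8)(18.2)/(1.001e-05) = 0.04546 Ω
Seg 3: A = 0.325 mm² = 3.250e-07 m²
R_3 = (1.03×10^-7)(17)/(3.250e-07) = 5.388 Ω
R_total = R_1 + R_2 + R_3 = 5.54 Ω

5.54 Ω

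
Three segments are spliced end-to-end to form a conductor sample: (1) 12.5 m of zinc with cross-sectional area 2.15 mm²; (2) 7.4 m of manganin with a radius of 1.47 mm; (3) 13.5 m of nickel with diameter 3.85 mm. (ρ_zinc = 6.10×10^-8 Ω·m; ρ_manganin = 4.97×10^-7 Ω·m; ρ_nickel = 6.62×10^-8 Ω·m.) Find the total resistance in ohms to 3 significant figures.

Seg 1: A = 2.15 mm² = 2.150e-06 m²
R_1 = (6.10×10^-8)(12.5)/(2.150e-06) = 0.3547 Ω
Seg 2: A = πr² = π(1.4700e-03 m)² = 6.789e-06 m²
R_2 = (4.97×10^-7)(7.4)/(6.789e-06) = 0.5418 Ω
Seg 3: A = π(d/2)² = π(1.9250e-03 m)² = 1.164e-05 m²
R_3 = (6.62×10^-8)(13.5)/(1.164e-05) = 0.07677 Ω
R_total = R_1 + R_2 + R_3 = 0.973 Ω

0.973 Ω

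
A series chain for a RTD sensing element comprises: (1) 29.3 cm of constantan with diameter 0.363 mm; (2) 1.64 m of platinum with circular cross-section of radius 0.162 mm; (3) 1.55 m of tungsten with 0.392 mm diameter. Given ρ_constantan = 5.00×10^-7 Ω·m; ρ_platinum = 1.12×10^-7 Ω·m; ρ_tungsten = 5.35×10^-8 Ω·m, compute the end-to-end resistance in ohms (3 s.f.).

4.33 Ω

Seg 1: A = π(d/2)² = π(1.8150e-04 m)² = 1.035e-07 m²
R_1 = (5.00×10^-7)(0.293)/(1.035e-07) = 1.416 Ω
Seg 2: A = πr² = π(1.6200e-04 m)² = 8.245e-08 m²
R_2 = (1.12×10^-7)(1.64)/(8.245e-08) = 2.228 Ω
Seg 3: A = π(d/2)² = π(1.9600e-04 m)² = 1.207e-07 m²
R_3 = (5.35×10^-8)(1.55)/(1.207e-07) = 0.6871 Ω
R_total = R_1 + R_2 + R_3 = 4.33 Ω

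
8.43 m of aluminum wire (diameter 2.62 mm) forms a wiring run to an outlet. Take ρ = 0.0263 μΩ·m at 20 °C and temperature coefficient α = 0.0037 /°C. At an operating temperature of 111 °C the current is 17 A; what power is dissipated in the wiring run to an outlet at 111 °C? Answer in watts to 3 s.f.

ρ = 0.0263 μΩ·m = 2.63×10^-8 Ω·m
A = π(d/2)² = π(1.3100e-03 m)² = 5.391e-06 m²
R₍20₎ = ρL/A = (2.63×10^-8)(8.43)/(5.391e-06) = 0.04112 Ω
R₍111₎ = R₍20₎(1 + αΔT) = 0.04112 × (1 + 0.0037×91) = 0.05497 Ω
P = I²R = (17)² × 0.05497 = 15.9 W

15.9 W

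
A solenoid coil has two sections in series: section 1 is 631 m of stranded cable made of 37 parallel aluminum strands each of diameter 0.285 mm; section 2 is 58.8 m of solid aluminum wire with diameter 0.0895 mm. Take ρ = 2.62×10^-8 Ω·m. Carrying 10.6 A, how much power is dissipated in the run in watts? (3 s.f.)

28300 W

Section 1: A_strand = π(1.4250e-04)² = 6.379e-08 m²; R₁ = ρL/(N·A_s) = (2.62×10^-8)(631)/(37×6.379e-08) = 7.004 Ω
Section 2: A = π(d/2)² = π(4.4750e-05 m)² = 6.291e-09 m²
R₂ = (2.62×10^-8)(58.8)/(6.291e-09) = 244.9 Ω
R = R₁ + R₂ = 251.9 Ω
P = I²R = (10.6)² × 251.9 = 28300 W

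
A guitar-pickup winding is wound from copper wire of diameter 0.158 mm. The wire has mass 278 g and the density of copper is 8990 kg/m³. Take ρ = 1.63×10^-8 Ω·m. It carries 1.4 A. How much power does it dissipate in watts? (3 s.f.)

A = π(d/2)² = π(7.9000e-05 m)² = 1.9607e-08 m²
L = m/(density·A) = 0.278/(8990×1.9607e-08) = 1577 m
R = ρL/A = (1.63×10^-8)(1577)/(1.9607e-08) = 1311 Ω
P = I²R = (1.4)² × 1311 = 2570 W

2570 W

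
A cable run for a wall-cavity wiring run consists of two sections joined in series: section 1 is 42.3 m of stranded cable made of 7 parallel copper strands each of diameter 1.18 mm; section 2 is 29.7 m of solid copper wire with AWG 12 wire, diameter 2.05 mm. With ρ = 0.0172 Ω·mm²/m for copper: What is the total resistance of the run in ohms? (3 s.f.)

ρ = 0.0172 Ω·mm²/m = 1.72×10^-8 Ω·m
Section 1: A_strand = π(5.9000e-04)² = 1.094e-06 m²; R₁ = ρL/(N·A_s) = (1.72×10^-8)(42.3)/(7×1.094e-06) = 0.09504 Ω
Section 2: A = π(2.05/2 mm)² = π(1.0250e-03 m)² = 3.301e-06 m²
R₂ = (1.72×10^-8)(29.7)/(3.301e-06) = 0.1548 Ω
R = R₁ + R₂ = 0.250 Ω

0.250 Ω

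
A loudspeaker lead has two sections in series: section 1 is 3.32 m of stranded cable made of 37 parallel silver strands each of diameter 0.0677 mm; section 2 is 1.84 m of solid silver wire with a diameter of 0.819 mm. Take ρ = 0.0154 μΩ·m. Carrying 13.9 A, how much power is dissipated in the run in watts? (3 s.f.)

ρ = 0.0154 μΩ·m = 1.54×10^-8 Ω·m
Section 1: A_strand = π(3.3850e-05)² = 3.600e-09 m²; R₁ = ρL/(N·A_s) = (1.54×10^-8)(3.32)/(37×3.600e-09) = 0.3839 Ω
Section 2: A = π(d/2)² = π(4.0950e-04 m)² = 5.268e-07 m²
R₂ = (1.54×10^-8)(1.84)/(5.268e-07) = 0.05379 Ω
R = R₁ + R₂ = 0.4377 Ω
P = I²R = (13.9)² × 0.4377 = 84.6 W

84.6 W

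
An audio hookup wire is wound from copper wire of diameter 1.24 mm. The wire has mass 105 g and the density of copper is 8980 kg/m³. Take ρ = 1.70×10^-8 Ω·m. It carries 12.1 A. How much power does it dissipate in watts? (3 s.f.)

A = π(d/2)² = π(6.2000e-04 m)² = 1.2076e-06 m²
L = m/(density·A) = 0.105/(8980×1.2076e-06) = 9.682 m
R = ρL/A = (1.70×10^-8)(9.682)/(1.2076e-06) = 0.1363 Ω
P = I²R = (12.1)² × 0.1363 = 20.0 W

20.0 W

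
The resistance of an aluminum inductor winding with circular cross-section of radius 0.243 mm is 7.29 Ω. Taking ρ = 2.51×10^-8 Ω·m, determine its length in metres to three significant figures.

A = πr² = π(2.4300e-04 m)² = 1.855e-07 m²
L = RA/ρ = (7.29)(1.855e-07)/(2.51×10^-8) = 53.9 m

53.9 m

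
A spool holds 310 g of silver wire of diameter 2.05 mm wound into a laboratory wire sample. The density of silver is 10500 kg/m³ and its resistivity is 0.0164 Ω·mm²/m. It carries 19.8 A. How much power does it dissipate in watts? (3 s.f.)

17.4 W

ρ = 0.0164 Ω·mm²/m = 1.64×10^-8 Ω·m
A = π(d/2)² = π(1.0250e-03 m)² = 3.3006e-06 m²
L = m/(density·A) = 0.31/(10500×3.3006e-06) = 8.945 m
R = ρL/A = (1.64×10^-8)(8.945)/(3.3006e-06) = 0.04444 Ω
P = I²R = (19.8)² × 0.04444 = 17.4 W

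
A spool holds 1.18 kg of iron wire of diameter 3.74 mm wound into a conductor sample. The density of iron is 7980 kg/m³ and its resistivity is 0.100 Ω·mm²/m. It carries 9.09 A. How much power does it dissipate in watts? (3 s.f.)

ρ = 0.100 Ω·mm²/m = 1.00×10^-7 Ω·m
A = π(d/2)² = π(1.8700e-03 m)² = 1.0986e-05 m²
L = m/(density·A) = 1.18/(7980×1.0986e-05) = 13.46 m
R = ρL/A = (1.00×10^-7)(13.46)/(1.0986e-05) = 0.1225 Ω
P = I²R = (9.09)² × 0.1225 = 10.1 W

10.1 W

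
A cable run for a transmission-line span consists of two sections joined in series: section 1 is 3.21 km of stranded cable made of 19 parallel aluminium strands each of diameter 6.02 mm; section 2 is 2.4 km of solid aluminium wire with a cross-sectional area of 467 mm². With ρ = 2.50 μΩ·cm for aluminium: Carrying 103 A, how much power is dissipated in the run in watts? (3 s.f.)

2940 W

ρ = 2.50 μΩ·cm = 2.50×10^-8 Ω·m
Section 1: A_strand = π(3.0100e-03)² = 2.846e-05 m²; R₁ = ρL/(N·A_s) = (2.50×10^-8)(3210)/(19×2.846e-05) = 0.1484 Ω
Section 2: A = 467 mm² = 4.670e-04 m²
R₂ = (2.50×10^-8)(2400)/(4.670e-04) = 0.1285 Ω
R = R₁ + R₂ = 0.2769 Ω
P = I²R = (103)² × 0.2769 = 2940 W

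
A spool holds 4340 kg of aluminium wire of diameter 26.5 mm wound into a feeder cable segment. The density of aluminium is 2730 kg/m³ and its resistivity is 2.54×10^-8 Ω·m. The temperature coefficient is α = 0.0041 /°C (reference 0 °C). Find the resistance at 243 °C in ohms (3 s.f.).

A = π(d/2)² = π(1.3250e-02 m)² = 5.5155e-04 m²
L = m/(density·A) = 4340/(2730×5.5155e-04) = 2882 m
R = ρL/A = (2.54×10^-8)(2882)/(5.5155e-04) = 0.1327 Ω
R(243 °C) = 0.1327 × (1 + 0.0041×243) = 0.265 Ω

0.265 Ω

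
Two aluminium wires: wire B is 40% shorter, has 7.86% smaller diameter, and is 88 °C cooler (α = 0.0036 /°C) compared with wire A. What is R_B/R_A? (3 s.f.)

0.483

R ∝ ρL/d² with ρ ∝ (1+αΔT), so R_B/R_A = (1 − 40/100) × (1 − 7.86/100)⁻² × (1 − 0.0036×88)
= 0.6 × 1.178 × 0.6832 = 0.483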